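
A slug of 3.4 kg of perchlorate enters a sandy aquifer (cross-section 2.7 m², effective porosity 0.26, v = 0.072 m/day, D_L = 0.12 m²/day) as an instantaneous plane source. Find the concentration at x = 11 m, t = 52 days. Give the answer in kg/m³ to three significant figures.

0.0664 kg/m³

For an instantaneous plane source, C(x,t) = M/(n_e·A·√(4πDt)) · exp(−(x−vt)²/(4Dt)), with n_e·A the pore (flow) area.
Plume center vt = 0.072 × 52 = 3.744 m, so the well at 11 m is 7.256 m downgradient of the peak.
√(4πDt) = 8.855 m, giving peak height M/(n_e·A·√(4πDt)) = 3.4/(0.26 × 2.7 × 8.855) = 0.5470 kg/m³.
(x−vt)²/(4Dt) = (7.256)²/(4 × 0.12 × 52) = 2.109; exp(−2.109) = 0.1214.
C = 0.5470 × 0.1214 = 0.0664 kg/m³.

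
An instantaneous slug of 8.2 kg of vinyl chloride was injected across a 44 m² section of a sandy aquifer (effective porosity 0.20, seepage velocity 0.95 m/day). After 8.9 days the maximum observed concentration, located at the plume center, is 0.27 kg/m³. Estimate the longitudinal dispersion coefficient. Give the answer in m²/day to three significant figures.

0.106 m²/day

At the plume center C_max = M/(n_e·A·√(4πDt)), so D = M²/(4πt·(n_e·A·C_max)²).
n_e·A·C_max = 0.20 × 44 × 0.27 = 2.376 kg/m.
D = 8.2²/(4π × 8.9 × 2.376²) = 0.106 m²/day.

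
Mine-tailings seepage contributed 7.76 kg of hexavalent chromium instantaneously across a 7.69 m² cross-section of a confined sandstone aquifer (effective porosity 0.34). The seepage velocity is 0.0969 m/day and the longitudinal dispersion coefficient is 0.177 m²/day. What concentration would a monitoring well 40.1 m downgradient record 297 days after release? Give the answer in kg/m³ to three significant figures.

0.0628 kg/m³

For an instantaneous plane source, C(x,t) = M/(n_e·A·√(4πDt)) · exp(−(x−vt)²/(4Dt)), with n_e·A the pore (flow) area.
Plume center vt = 0.0969 × 297 = 28.7793 m, so the well at 40.1 m is 11.3207 m downgradient of the peak.
√(4πDt) = 25.70 m, giving peak height M/(n_e·A·√(4πDt)) = 7.76/(0.34 × 7.69 × 25.70) = 0.1155 kg/m³.
(x−vt)²/(4Dt) = (11.3207)²/(4 × 0.177 × 297) = 0.6095; exp(−0.6095) = 0.5436.
C = 0.1155 × 0.5436 = 0.0628 kg/m³.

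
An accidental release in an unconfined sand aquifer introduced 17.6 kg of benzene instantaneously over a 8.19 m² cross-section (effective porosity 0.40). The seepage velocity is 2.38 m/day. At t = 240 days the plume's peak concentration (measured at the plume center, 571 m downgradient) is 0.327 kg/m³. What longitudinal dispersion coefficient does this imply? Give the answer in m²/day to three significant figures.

At the plume center C_max = M/(n_e·A·√(4πDt)), so D = M²/(4πt·(n_e·A·C_max)²).
n_e·A·C_max = 0.40 × 8.19 × 0.327 = 1.071 kg/m.
D = 17.6²/(4π × 240 × 1.071²) = 0.0895 m²/day.

0.0895 m²/day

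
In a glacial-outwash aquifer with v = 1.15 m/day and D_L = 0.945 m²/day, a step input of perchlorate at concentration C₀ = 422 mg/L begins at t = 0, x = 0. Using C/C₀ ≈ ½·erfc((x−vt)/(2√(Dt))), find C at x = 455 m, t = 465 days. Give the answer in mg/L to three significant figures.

For a continuous step input, C/C₀ ≈ ½·erfc((x−vt)/(2√(Dt))).
vt = 1.15 × 465 = 534.75 m and 2√(Dt) = 2√(0.945 × 465) = 41.92 m.
Argument (x−vt)/(2√(Dt)) = (455 − 534.75)/41.92 = -1.902; ½·erfc(-1.902) = 0.9964.
C = 422 × 0.9964 = 420 mg/L.

420 mg/L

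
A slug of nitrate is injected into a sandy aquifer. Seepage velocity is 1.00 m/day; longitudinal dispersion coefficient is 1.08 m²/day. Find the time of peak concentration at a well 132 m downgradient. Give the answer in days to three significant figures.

For the 1D instantaneous-source solution, setting ∂C/∂t = 0 at fixed x gives v²t² + 2Dt − x² = 0, so t = (√(D² + v²x²) − D)/v².
√(D² + v²x²) = √(1.08² + 1.00² × 132²) = 132.0; v² = 1.
t = (132.0 − 1.08)/1 = 131 days (vs. the pure-advection estimate x/v = 132 d).

131 days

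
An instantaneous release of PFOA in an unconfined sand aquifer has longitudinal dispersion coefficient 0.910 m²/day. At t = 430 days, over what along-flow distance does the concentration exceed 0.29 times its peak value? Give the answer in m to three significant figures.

88.0 m

The plume is Gaussian with σ = √(2Dt) = √(2 × 0.910 × 430) = 27.97 m.
C/C_peak = exp(−Δx²/(2σ²)) = 0.29 ⇒ Δx = σ·√(−2 ln 0.29) = 27.97 × 1.573 = 44.00 m.
Width = 2Δx = 88.0 m.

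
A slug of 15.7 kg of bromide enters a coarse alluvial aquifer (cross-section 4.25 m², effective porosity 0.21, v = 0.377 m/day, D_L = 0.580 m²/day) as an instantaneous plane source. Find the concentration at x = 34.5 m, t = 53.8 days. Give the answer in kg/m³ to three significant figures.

For an instantaneous plane source, C(x,t) = M/(n_e·A·√(4πDt)) · exp(−(x−vt)²/(4Dt)), with n_e·A the pore (flow) area.
Plume center vt = 0.377 × 53.8 = 20.2826 m, so the well at 34.5 m is 14.2174 m downgradient of the peak.
√(4πDt) = 19.80 m, giving peak height M/(n_e·A·√(4πDt)) = 15.7/(0.21 × 4.25 × 19.80) = 0.8884 kg/m³.
(x−vt)²/(4Dt) = (14.2174)²/(4 × 0.580 × 53.8) = 1.619; exp(−1.619) = 0.1981.
C = 0.8884 × 0.1981 = 0.176 kg/m³.

0.176 kg/m³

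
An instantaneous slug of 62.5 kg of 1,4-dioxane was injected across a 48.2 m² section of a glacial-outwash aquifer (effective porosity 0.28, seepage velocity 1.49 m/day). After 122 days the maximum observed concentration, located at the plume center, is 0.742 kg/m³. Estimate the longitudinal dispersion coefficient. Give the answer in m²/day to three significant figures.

0.0254 m²/day

At the plume center C_max = M/(n_e·A·√(4πDt)), so D = M²/(4πt·(n_e·A·C_max)²).
n_e·A·C_max = 0.28 × 48.2 × 0.742 = 10.01 kg/m.
D = 62.5²/(4π × 122 × 10.01²) = 0.0254 m²/day.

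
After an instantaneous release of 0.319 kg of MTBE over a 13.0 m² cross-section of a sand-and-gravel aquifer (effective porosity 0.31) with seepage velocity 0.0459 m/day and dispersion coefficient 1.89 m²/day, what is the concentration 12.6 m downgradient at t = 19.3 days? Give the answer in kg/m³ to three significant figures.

0.00144 kg/m³

For an instantaneous plane source, C(x,t) = M/(n_e·A·√(4πDt)) · exp(−(x−vt)²/(4Dt)), with n_e·A the pore (flow) area.
Plume center vt = 0.0459 × 19.3 = 0.88587 m, so the well at 12.6 m is 11.71413 m downgradient of the peak.
√(4πDt) = 21.41 m, giving peak height M/(n_e·A·√(4πDt)) = 0.319/(0.31 × 13.0 × 21.41) = 0.003697 kg/m³.
(x−vt)²/(4Dt) = (11.71413)²/(4 × 1.89 × 19.3) = 0.9405; exp(−0.9405) = 0.3904.
C = 0.003697 × 0.3904 = 0.00144 kg/m³.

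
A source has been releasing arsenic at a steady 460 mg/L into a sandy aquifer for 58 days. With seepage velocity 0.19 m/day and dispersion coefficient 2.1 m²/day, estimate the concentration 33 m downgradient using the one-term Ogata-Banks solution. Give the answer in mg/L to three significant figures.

36.6 mg/L

For a continuous step input, C/C₀ ≈ ½·erfc((x−vt)/(2√(Dt))).
vt = 0.19 × 58 = 11.02 m and 2√(Dt) = 2√(2.1 × 58) = 22.07 m.
Argument (x−vt)/(2√(Dt)) = (33 − 11.02)/22.07 = 0.9959; ½·erfc(0.9959) = 0.07950.
C = 460 × 0.07950 = 36.6 mg/L.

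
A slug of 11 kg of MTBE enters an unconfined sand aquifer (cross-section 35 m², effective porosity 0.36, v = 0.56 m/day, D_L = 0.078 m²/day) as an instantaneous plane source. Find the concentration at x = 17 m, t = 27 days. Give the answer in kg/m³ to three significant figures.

For an instantaneous plane source, C(x,t) = M/(n_e·A·√(4πDt)) · exp(−(x−vt)²/(4Dt)), with n_e·A the pore (flow) area.
Plume center vt = 0.56 × 27 = 15.12 m, so the well at 17 m is 1.88 m downgradient of the peak.
√(4πDt) = 5.144 m, giving peak height M/(n_e·A·√(4πDt)) = 11/(0.36 × 35 × 5.144) = 0.1697 kg/m³.
(x−vt)²/(4Dt) = (1.88)²/(4 × 0.078 × 27) = 0.4196; exp(−0.4196) = 0.6573.
C = 0.1697 × 0.6573 = 0.112 kg/m³.

0.112 kg/m³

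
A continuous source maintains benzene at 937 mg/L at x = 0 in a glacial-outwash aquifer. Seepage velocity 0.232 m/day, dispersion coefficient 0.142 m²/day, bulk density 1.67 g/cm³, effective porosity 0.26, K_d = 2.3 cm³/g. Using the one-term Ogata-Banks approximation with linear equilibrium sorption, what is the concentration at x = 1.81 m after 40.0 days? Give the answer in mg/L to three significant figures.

70.3 mg/L

Retardation factor R = 1 + ρ_b·K_d/n = 1 + 1.67 × 2.3/0.26 = 15.77.
Sorption retards both mechanisms: v_R = v/R = 0.01471 m/day, D_R = D/R = 0.009004 m²/day.
v_R·t = 0.01471 × 40.0 = 0.5884 m; 2√(D_R t) = 1.200 m; argument = (1.81 − 0.5884)/1.200 = 1.018.
C = C₀ × ½·erfc(1.018) = 937 × 0.07498 = 70.3 mg/L.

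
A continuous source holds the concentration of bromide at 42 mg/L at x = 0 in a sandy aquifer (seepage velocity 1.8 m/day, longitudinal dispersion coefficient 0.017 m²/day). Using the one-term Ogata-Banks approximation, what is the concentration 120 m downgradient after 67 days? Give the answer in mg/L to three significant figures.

27.5 mg/L

For a continuous step input, C/C₀ ≈ ½·erfc((x−vt)/(2√(Dt))).
vt = 1.8 × 67 = 120.6 m and 2√(Dt) = 2√(0.017 × 67) = 2.134 m.
Argument (x−vt)/(2√(Dt)) = (120 − 120.6)/2.134 = -0.2812; ½·erfc(-0.2812) = 0.6546.
C = 42 × 0.6546 = 27.5 mg/L.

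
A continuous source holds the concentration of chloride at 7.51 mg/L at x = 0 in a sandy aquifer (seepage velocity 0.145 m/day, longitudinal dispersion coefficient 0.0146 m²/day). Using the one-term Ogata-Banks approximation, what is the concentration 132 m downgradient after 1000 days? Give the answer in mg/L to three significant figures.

7.45 mg/L

For a continuous step input, C/C₀ ≈ ½·erfc((x−vt)/(2√(Dt))).
vt = 0.145 × 1000 = 145 m and 2√(Dt) = 2√(0.0146 × 1000) = 7.642 m.
Argument (x−vt)/(2√(Dt)) = (132 − 145)/7.642 = -1.701; ½·erfc(-1.701) = 0.9919.
C = 7.51 × 0.9919 = 7.45 mg/L.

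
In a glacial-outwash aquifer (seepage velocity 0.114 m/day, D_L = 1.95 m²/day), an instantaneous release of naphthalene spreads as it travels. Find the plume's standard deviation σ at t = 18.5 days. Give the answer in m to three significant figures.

8.49 m

Dispersive spreading gives a Gaussian with σ² = 2Dt; advection only shifts the center.
σ = √(2 × 1.95 × 18.5) = 8.49 m.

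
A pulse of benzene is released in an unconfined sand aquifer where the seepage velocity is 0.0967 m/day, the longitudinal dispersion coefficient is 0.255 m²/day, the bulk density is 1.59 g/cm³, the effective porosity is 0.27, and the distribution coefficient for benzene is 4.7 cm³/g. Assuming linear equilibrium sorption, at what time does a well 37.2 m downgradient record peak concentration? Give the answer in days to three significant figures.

Retardation factor R = 1 + ρ_b·K_d/n = 1 + 1.59 × 4.7/0.27 = 28.68.
Sorption retards both mechanisms: v_R = v/R = 0.003372 m/day, D_R = D/R = 0.008891 m²/day.
Peak time from v_R²t² + 2D_R t − x² = 0: t = (√(D_R² + v_R²x²) − D_R)/v_R².
√(D_R² + v_R²x²) = √(0.008891² + 0.003372² × 37.2²) = 0.1258; v_R² = 1.137e-05.
t = (0.1258 − 0.008891)/1.137e-05 = 10300 days.

10300 days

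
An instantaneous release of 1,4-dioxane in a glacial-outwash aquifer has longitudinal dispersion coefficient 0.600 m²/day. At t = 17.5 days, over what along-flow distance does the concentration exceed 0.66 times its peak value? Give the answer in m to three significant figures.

8.36 m

The plume is Gaussian with σ = √(2Dt) = √(2 × 0.600 × 17.5) = 4.583 m.
C/C_peak = exp(−Δx²/(2σ²)) = 0.66 ⇒ Δx = σ·√(−2 ln 0.66) = 4.583 × 0.9116 = 4.178 m.
Width = 2Δx = 8.36 m.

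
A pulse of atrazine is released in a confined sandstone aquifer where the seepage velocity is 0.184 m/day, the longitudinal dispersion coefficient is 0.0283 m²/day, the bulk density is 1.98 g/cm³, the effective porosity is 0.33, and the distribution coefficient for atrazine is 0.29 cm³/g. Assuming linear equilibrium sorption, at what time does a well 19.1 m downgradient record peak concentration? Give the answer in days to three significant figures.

282 days

Retardation factor R = 1 + ρ_b·K_d/n = 1 + 1.98 × 0.29/0.33 = 2.740.
Sorption retards both mechanisms: v_R = v/R = 0.06715 m/day, D_R = D/R = 0.01033 m²/day.
Peak time from v_R²t² + 2D_R t − x² = 0: t = (√(D_R² + v_R²x²) − D_R)/v_R².
√(D_R² + v_R²x²) = √(0.01033² + 0.06715² × 19.1²) = 1.283; v_R² = 0.004509.
t = (1.283 − 0.01033)/0.004509 = 282 days.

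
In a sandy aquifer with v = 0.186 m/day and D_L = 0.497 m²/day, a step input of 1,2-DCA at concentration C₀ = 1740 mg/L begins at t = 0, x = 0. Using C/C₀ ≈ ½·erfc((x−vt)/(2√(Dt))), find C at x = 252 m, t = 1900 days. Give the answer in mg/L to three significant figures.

1720 mg/L

For a continuous step input, C/C₀ ≈ ½·erfc((x−vt)/(2√(Dt))).
vt = 0.186 × 1900 = 353.4 m and 2√(Dt) = 2√(0.497 × 1900) = 61.46 m.
Argument (x−vt)/(2√(Dt)) = (252 − 353.4)/61.46 = -1.650; ½·erfc(-1.650) = 0.9902.
C = 1740 × 0.9902 = 1720 mg/L.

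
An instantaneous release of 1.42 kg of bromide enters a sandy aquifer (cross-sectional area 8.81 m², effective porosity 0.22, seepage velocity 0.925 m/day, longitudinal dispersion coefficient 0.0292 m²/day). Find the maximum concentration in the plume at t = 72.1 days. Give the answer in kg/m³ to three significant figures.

0.142 kg/m³

The peak of an instantaneous 1D plume sits at x = vt; there the Gaussian factor is 1 and C_max = M/(n_e·A·√(4πDt)), where n_e·A is the pore area the mass is dissolved in.
√(4πDt) = √(4π × 0.0292 × 72.1) = 5.144 m, so C_max = 1.42/(0.22 × 8.81 × 5.144) = 0.142 kg/m³.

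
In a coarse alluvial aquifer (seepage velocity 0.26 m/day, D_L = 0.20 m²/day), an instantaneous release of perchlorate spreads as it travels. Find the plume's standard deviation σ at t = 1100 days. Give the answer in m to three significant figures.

21.0 m

Dispersive spreading gives a Gaussian with σ² = 2Dt; advection only shifts the center.
σ = √(2 × 0.20 × 1100) = 21.0 m.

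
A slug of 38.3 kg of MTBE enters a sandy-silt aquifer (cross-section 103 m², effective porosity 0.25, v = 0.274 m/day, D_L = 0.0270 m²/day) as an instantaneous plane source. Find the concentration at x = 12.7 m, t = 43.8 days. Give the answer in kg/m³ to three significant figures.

0.348 kg/m³

For an instantaneous plane source, C(x,t) = M/(n_e·A·√(4πDt)) · exp(−(x−vt)²/(4Dt)), with n_e·A the pore (flow) area.
Plume center vt = 0.274 × 43.8 = 12.0012 m, so the well at 12.7 m is 0.6988 m downgradient of the peak.
√(4πDt) = 3.855 m, giving peak height M/(n_e·A·√(4πDt)) = 38.3/(0.25 × 103 × 3.855) = 0.3858 kg/m³.
(x−vt)²/(4Dt) = (0.6988)²/(4 × 0.0270 × 43.8) = 0.1032; exp(−0.1032) = 0.9019.
C = 0.3858 × 0.9019 = 0.348 kg/m³.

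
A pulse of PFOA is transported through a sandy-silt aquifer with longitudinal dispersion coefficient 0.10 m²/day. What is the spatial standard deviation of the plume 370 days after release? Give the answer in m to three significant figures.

Dispersive spreading gives a Gaussian with σ² = 2Dt; advection only shifts the center.
σ = √(2 × 0.10 × 370) = 8.60 m.

8.60 m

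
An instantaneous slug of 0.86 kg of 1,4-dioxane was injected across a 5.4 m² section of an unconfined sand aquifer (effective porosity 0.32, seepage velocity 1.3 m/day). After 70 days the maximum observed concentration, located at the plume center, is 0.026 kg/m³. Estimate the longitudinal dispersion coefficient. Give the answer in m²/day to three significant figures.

0.417 m²/day

At the plume center C_max = M/(n_e·A·√(4πDt)), so D = M²/(4πt·(n_e·A·C_max)²).
n_e·A·C_max = 0.32 × 5.4 × 0.026 = 0.04493 kg/m.
D = 0.86²/(4π × 70 × 0.04493²) = 0.417 m²/day.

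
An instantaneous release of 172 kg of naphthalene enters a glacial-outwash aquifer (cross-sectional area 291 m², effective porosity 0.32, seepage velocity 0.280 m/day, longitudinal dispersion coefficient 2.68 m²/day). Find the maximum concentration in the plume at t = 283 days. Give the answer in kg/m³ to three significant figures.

0.0189 kg/m³

The peak of an instantaneous 1D plume sits at x = vt; there the Gaussian factor is 1 and C_max = M/(n_e·A·√(4πDt)), where n_e·A is the pore area the mass is dissolved in.
√(4πDt) = √(4π × 2.68 × 283) = 97.63 m, so C_max = 172/(0.32 × 291 × 97.63) = 0.0189 kg/m³.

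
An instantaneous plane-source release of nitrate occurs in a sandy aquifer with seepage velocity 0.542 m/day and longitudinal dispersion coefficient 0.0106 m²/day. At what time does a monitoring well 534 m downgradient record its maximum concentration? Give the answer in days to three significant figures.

985 days

For the 1D instantaneous-source solution, setting ∂C/∂t = 0 at fixed x gives v²t² + 2Dt − x² = 0, so t = (√(D² + v²x²) − D)/v².
√(D² + v²x²) = √(0.0106² + 0.542² × 534²) = 289.4; v² = 0.293764.
t = (289.4 − 0.0106)/0.293764 = 985 days (vs. the pure-advection estimate x/v = 985 d).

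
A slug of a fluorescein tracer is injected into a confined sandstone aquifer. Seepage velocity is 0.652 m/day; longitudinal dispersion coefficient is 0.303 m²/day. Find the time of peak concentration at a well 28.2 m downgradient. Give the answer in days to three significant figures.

For the 1D instantaneous-source solution, setting ∂C/∂t = 0 at fixed x gives v²t² + 2Dt − x² = 0, so t = (√(D² + v²x²) − D)/v².
√(D² + v²x²) = √(0.303² + 0.652² × 28.2²) = 18.39; v² = 0.425104.
t = (18.39 − 0.303)/0.425104 = 42.5 days (vs. the pure-advection estimate x/v = 43.3 d).

42.5 days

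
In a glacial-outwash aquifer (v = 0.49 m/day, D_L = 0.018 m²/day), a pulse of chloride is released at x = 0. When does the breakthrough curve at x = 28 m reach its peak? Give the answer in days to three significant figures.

For the 1D instantaneous-source solution, setting ∂C/∂t = 0 at fixed x gives v²t² + 2Dt − x² = 0, so t = (√(D² + v²x²) − D)/v².
√(D² + v²x²) = √(0.018² + 0.49² × 28²) = 13.72; v² = 0.2401.
t = (13.72 − 0.018)/0.2401 = 57.1 days (vs. the pure-advection estimate x/v = 57.1 d).

57.1 days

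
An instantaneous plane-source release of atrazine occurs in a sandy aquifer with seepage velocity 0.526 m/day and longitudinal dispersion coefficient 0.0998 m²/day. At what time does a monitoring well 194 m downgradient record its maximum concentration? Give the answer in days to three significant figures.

368 days

For the 1D instantaneous-source solution, setting ∂C/∂t = 0 at fixed x gives v²t² + 2Dt − x² = 0, so t = (√(D² + v²x²) − D)/v².
√(D² + v²x²) = √(0.0998² + 0.526² × 194²) = 102.0; v² = 0.276676.
t = (102.0 − 0.0998)/0.276676 = 368 days (vs. the pure-advection estimate x/v = 369 d).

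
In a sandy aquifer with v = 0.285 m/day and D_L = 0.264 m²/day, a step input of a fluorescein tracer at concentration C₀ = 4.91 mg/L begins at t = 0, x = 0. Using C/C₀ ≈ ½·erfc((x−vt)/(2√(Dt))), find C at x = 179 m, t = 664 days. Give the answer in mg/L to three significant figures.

3.48 mg/L

For a continuous step input, C/C₀ ≈ ½·erfc((x−vt)/(2√(Dt))).
vt = 0.285 × 664 = 189.24 m and 2√(Dt) = 2√(0.264 × 664) = 26.48 m.
Argument (x−vt)/(2√(Dt)) = (179 − 189.24)/26.48 = -0.3867; ½·erfc(-0.3867) = 0.7078.
C = 4.91 × 0.7078 = 3.48 mg/L.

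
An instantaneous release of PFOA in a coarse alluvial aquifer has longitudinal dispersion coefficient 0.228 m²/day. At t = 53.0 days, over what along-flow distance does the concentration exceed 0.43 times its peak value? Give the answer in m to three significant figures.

12.8 m

The plume is Gaussian with σ = √(2Dt) = √(2 × 0.228 × 53.0) = 4.916 m.
C/C_peak = exp(−Δx²/(2σ²)) = 0.43 ⇒ Δx = σ·√(−2 ln 0.43) = 4.916 × 1.299 = 6.386 m.
Width = 2Δx = 12.8 m.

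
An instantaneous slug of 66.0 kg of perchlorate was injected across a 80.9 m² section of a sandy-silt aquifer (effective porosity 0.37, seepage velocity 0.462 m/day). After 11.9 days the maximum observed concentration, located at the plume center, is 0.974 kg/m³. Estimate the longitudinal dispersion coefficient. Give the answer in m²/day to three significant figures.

0.0343 m²/day

At the plume center C_max = M/(n_e·A·√(4πDt)), so D = M²/(4πt·(n_e·A·C_max)²).
n_e·A·C_max = 0.37 × 80.9 × 0.974 = 29.15 kg/m.
D = 66.0²/(4π × 11.9 × 29.15²) = 0.0343 m²/day.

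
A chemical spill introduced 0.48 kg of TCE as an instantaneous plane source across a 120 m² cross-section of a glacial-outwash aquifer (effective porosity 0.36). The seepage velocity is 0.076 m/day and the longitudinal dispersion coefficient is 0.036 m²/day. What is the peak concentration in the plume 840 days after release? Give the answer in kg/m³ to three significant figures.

The peak of an instantaneous 1D plume sits at x = vt; there the Gaussian factor is 1 and C_max = M/(n_e·A·√(4πDt)), where n_e·A is the pore area the mass is dissolved in.
√(4πDt) = √(4π × 0.036 × 840) = 19.49 m, so C_max = 0.48/(0.36 × 120 × 19.49) = 0.000570 kg/m³.

0.000570 kg/m³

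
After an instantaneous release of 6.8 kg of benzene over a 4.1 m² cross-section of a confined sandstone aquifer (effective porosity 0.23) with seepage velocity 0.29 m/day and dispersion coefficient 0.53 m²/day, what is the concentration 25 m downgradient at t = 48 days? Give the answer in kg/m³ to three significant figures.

0.121 kg/m³

For an instantaneous plane source, C(x,t) = M/(n_e·A·√(4πDt)) · exp(−(x−vt)²/(4Dt)), with n_e·A the pore (flow) area.
Plume center vt = 0.29 × 48 = 13.92 m, so the well at 25 m is 11.08 m downgradient of the peak.
√(4πDt) = 17.88 m, giving peak height M/(n_e·A·√(4πDt)) = 6.8/(0.23 × 4.1 × 17.88) = 0.4033 kg/m³.
(x−vt)²/(4Dt) = (11.08)²/(4 × 0.53 × 48) = 1.206; exp(−1.206) = 0.2994.
C = 0.4033 × 0.2994 = 0.121 kg/m³.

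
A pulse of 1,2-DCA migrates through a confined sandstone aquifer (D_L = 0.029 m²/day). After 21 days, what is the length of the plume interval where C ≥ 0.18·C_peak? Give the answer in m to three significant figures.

The plume is Gaussian with σ = √(2Dt) = √(2 × 0.029 × 21) = 1.104 m.
C/C_peak = exp(−Δx²/(2σ²)) = 0.18 ⇒ Δx = σ·√(−2 ln 0.18) = 1.104 × 1.852 = 2.045 m.
Width = 2Δx = 4.09 m.

4.09 m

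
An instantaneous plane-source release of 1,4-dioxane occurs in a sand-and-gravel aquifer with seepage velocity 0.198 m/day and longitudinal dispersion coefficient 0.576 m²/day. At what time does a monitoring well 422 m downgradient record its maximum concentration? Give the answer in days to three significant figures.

For the 1D instantaneous-source solution, setting ∂C/∂t = 0 at fixed x gives v²t² + 2Dt − x² = 0, so t = (√(D² + v²x²) − D)/v².
√(D² + v²x²) = √(0.576² + 0.198² × 422²) = 83.56; v² = 0.039204.
t = (83.56 − 0.576)/0.039204 = 2120 days (vs. the pure-advection estimate x/v = 2130 d).

2120 days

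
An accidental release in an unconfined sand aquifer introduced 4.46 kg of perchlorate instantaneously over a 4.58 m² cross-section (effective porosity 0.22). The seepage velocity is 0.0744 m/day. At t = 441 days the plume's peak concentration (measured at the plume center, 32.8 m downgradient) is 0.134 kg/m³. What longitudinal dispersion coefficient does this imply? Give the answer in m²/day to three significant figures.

0.197 m²/day

At the plume center C_max = M/(n_e·A·√(4πDt)), so D = M²/(4πt·(n_e·A·C_max)²).
n_e·A·C_max = 0.22 × 4.58 × 0.134 = 0.1350 kg/m.
D = 4.46²/(4π × 441 × 0.1350²) = 0.197 m²/day.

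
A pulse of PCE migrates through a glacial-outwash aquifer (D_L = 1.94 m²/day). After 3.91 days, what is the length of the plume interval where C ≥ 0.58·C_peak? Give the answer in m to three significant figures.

8.13 m

The plume is Gaussian with σ = √(2Dt) = √(2 × 1.94 × 3.91) = 3.895 m.
C/C_peak = exp(−Δx²/(2σ²)) = 0.58 ⇒ Δx = σ·√(−2 ln 0.58) = 3.895 × 1.044 = 4.066 m.
Width = 2Δx = 8.13 m.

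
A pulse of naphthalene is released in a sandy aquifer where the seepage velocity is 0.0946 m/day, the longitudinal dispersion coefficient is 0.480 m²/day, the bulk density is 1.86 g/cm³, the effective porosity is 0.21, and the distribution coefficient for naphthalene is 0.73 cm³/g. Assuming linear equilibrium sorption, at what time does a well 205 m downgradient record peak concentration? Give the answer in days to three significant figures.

15800 days

Retardation factor R = 1 + ρ_b·K_d/n = 1 + 1.86 × 0.73/0.21 = 7.466.
Sorption retards both mechanisms: v_R = v/R = 0.01267 m/day, D_R = D/R = 0.06429 m²/day.
Peak time from v_R²t² + 2D_R t − x² = 0: t = (√(D_R² + v_R²x²) − D_R)/v_R².
√(D_R² + v_R²x²) = √(0.06429² + 0.01267² × 205²) = 2.598; v_R² = 0.0001605.
t = (2.598 − 0.06429)/0.0001605 = 15800 days.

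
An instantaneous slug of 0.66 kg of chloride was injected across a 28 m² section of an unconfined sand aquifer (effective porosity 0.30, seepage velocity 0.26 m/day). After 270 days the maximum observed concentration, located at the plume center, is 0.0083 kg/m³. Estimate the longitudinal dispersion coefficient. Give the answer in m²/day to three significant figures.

0.0264 m²/day

At the plume center C_max = M/(n_e·A·√(4πDt)), so D = M²/(4πt·(n_e·A·C_max)²).
n_e·A·C_max = 0.30 × 28 × 0.0083 = 0.06972 kg/m.
D = 0.66²/(4π × 270 × 0.06972²) = 0.0264 m²/day.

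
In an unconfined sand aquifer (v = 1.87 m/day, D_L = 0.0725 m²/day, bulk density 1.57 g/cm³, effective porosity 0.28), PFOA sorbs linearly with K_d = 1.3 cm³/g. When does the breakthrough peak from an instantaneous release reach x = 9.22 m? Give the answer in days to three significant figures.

40.7 days

Retardation factor R = 1 + ρ_b·K_d/n = 1 + 1.57 × 1.3/0.28 = 8.289.
Sorption retards both mechanisms: v_R = v/R = 0.2256 m/day, D_R = D/R = 0.008747 m²/day.
Peak time from v_R²t² + 2D_R t − x² = 0: t = (√(D_R² + v_R²x²) − D_R)/v_R².
√(D_R² + v_R²x²) = √(0.008747² + 0.2256² × 9.22²) = 2.080; v_R² = 0.05090.
t = (2.080 − 0.008747)/0.05090 = 40.7 days.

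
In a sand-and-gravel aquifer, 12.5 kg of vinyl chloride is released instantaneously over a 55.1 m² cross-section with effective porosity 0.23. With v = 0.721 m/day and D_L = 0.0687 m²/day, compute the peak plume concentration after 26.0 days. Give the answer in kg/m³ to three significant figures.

0.208 kg/m³

The peak of an instantaneous 1D plume sits at x = vt; there the Gaussian factor is 1 and C_max = M/(n_e·A·√(4πDt)), where n_e·A is the pore area the mass is dissolved in.
√(4πDt) = √(4π × 0.0687 × 26.0) = 4.738 m, so C_max = 12.5/(0.23 × 55.1 × 4.738) = 0.208 kg/m³.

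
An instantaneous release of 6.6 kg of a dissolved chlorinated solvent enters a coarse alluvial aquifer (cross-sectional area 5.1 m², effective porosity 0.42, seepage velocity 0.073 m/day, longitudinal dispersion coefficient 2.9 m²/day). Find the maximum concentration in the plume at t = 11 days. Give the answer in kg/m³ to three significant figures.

0.154 kg/m³

The peak of an instantaneous 1D plume sits at x = vt; there the Gaussian factor is 1 and C_max = M/(n_e·A·√(4πDt)), where n_e·A is the pore area the mass is dissolved in.
√(4πDt) = √(4π × 2.9 × 11) = 20.02 m, so C_max = 6.6/(0.42 × 5.1 × 20.02) = 0.154 kg/m³.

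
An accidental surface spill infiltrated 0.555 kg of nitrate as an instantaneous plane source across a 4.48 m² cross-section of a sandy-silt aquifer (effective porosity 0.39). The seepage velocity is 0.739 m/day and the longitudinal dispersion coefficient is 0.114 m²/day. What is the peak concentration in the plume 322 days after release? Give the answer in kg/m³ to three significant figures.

The peak of an instantaneous 1D plume sits at x = vt; there the Gaussian factor is 1 and C_max = M/(n_e·A·√(4πDt)), where n_e·A is the pore area the mass is dissolved in.
√(4πDt) = √(4π × 0.114 × 322) = 21.48 m, so C_max = 0.555/(0.39 × 4.48 × 21.48) = 0.0148 kg/m³.

0.0148 kg/m³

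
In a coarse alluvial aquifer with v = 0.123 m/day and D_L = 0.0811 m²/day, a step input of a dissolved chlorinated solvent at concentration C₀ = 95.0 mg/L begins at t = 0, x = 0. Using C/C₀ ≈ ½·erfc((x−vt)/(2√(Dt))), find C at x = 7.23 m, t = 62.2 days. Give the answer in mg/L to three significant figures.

For a continuous step input, C/C₀ ≈ ½·erfc((x−vt)/(2√(Dt))).
vt = 0.123 × 62.2 = 7.6506 m and 2√(Dt) = 2√(0.0811 × 62.2) = 4.492 m.
Argument (x−vt)/(2√(Dt)) = (7.23 − 7.6506)/4.492 = -0.09363; ½·erfc(-0.09363) = 0.5527.
C = 95.0 × 0.5527 = 52.5 mg/L.

52.5 mg/L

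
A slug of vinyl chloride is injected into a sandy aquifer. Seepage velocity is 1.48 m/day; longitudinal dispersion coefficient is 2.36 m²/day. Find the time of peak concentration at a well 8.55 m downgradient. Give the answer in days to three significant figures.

4.80 days

For the 1D instantaneous-source solution, setting ∂C/∂t = 0 at fixed x gives v²t² + 2Dt − x² = 0, so t = (√(D² + v²x²) − D)/v².
√(D² + v²x²) = √(2.36² + 1.48² × 8.55²) = 12.87; v² = 2.1904.
t = (12.87 − 2.36)/2.1904 = 4.80 days (vs. the pure-advection estimate x/v = 5.78 d).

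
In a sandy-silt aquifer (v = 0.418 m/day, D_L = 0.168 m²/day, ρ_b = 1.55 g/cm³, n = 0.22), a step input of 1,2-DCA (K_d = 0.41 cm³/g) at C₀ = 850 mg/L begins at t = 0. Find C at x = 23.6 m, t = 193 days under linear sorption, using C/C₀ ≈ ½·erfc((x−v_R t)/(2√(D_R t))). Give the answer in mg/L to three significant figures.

206 mg/L

Retardation factor R = 1 + ρ_b·K_d/n = 1 + 1.55 × 0.41/0.22 = 3.889.
Sorption retards both mechanisms: v_R = v/R = 0.1075 m/day, D_R = D/R = 0.04320 m²/day.
v_R·t = 0.1075 × 193 = 20.7475 m; 2√(D_R t) = 5.775 m; argument = (23.6 − 20.7475)/5.775 = 0.4939.
C = C₀ × ½·erfc(0.4939) = 850 × 0.2424 = 206 mg/L.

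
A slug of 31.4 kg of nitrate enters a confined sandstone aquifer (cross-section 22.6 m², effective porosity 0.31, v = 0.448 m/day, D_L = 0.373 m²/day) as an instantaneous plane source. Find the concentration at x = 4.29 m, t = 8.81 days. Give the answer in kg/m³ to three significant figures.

0.691 kg/m³

For an instantaneous plane source, C(x,t) = M/(n_e·A·√(4πDt)) · exp(−(x−vt)²/(4Dt)), with n_e·A the pore (flow) area.
Plume center vt = 0.448 × 8.81 = 3.94688 m, so the well at 4.29 m is 0.34312 m downgradient of the peak.
√(4πDt) = 6.426 m, giving peak height M/(n_e·A·√(4πDt)) = 31.4/(0.31 × 22.6 × 6.426) = 0.6975 kg/m³.
(x−vt)²/(4Dt) = (0.34312)²/(4 × 0.373 × 8.81) = 0.008957; exp(−0.008957) = 0.9911.
C = 0.6975 × 0.9911 = 0.691 kg/m³.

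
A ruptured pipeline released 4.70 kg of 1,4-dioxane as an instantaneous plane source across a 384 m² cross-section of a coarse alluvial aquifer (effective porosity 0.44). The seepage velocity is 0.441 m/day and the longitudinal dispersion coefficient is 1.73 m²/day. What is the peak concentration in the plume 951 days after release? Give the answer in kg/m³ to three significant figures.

The peak of an instantaneous 1D plume sits at x = vt; there the Gaussian factor is 1 and C_max = M/(n_e·A·√(4πDt)), where n_e·A is the pore area the mass is dissolved in.
√(4πDt) = √(4π × 1.73 × 951) = 143.8 m, so C_max = 4.70/(0.44 × 384 × 143.8) = 0.000193 kg/m³.

0.000193 kg/m³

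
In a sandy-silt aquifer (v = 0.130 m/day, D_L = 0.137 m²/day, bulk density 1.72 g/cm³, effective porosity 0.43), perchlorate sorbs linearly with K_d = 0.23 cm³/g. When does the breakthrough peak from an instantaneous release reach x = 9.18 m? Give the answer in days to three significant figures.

121 days

Retardation factor R = 1 + ρ_b·K_d/n = 1 + 1.72 × 0.23/0.43 = 1.920.
Sorption retards both mechanisms: v_R = v/R = 0.06771 m/day, D_R = D/R = 0.07135 m²/day.
Peak time from v_R²t² + 2D_R t − x² = 0: t = (√(D_R² + v_R²x²) − D_R)/v_R².
√(D_R² + v_R²x²) = √(0.07135² + 0.06771² × 9.18²) = 0.6257; v_R² = 0.004585.
t = (0.6257 − 0.07135)/0.004585 = 121 days.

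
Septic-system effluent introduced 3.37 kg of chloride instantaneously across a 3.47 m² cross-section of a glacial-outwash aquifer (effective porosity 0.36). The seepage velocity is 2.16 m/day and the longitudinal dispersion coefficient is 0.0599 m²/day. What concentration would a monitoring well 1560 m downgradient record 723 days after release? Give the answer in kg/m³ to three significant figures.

For an instantaneous plane source, C(x,t) = M/(n_e·A·√(4πDt)) · exp(−(x−vt)²/(4Dt)), with n_e·A the pore (flow) area.
Plume center vt = 2.16 × 723 = 1561.68 m, so the well at 1560 m is 1.68 m upgradient of the peak.
√(4πDt) = 23.33 m, giving peak height M/(n_e·A·√(4πDt)) = 3.37/(0.36 × 3.47 × 23.33) = 0.1156 kg/m³.
(x−vt)²/(4Dt) = (-1.68)²/(4 × 0.0599 × 723) = 0.01629; exp(−0.01629) = 0.9838.
C = 0.1156 × 0.9838 = 0.114 kg/m³.

0.114 kg/m³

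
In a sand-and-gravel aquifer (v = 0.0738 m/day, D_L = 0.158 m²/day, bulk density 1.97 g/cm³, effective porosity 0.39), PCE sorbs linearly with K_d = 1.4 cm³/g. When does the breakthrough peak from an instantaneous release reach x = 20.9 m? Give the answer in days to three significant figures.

2060 days

Retardation factor R = 1 + ρ_b·K_d/n = 1 + 1.97 × 1.4/0.39 = 8.072.
Sorption retards both mechanisms: v_R = v/R = 0.009143 m/day, D_R = D/R = 0.01957 m²/day.
Peak time from v_R²t² + 2D_R t − x² = 0: t = (√(D_R² + v_R²x²) − D_R)/v_R².
√(D_R² + v_R²x²) = √(0.01957² + 0.009143² × 20.9²) = 0.1921; v_R² = 8.359e-05.
t = (0.1921 − 0.01957)/8.359e-05 = 2060 days.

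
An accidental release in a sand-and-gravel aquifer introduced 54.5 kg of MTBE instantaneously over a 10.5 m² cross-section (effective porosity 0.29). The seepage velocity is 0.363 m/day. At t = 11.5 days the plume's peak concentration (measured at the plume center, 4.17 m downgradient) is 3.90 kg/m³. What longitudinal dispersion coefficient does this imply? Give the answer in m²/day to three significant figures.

At the plume center C_max = M/(n_e·A·√(4πDt)), so D = M²/(4πt·(n_e·A·C_max)²).
n_e·A·C_max = 0.29 × 10.5 × 3.90 = 11.88 kg/m.
D = 54.5²/(4π × 11.5 × 11.88²) = 0.146 m²/day.

0.146 m²/day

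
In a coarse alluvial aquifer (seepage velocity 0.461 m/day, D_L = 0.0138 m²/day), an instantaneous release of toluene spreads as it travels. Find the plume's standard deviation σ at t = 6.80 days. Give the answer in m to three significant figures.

0.433 m

Dispersive spreading gives a Gaussian with σ² = 2Dt; advection only shifts the center.
σ = √(2 × 0.0138 × 6.80) = 0.433 m.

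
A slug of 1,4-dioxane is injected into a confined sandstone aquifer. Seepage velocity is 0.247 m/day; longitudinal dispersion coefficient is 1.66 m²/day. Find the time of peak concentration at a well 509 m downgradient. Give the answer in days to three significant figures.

For the 1D instantaneous-source solution, setting ∂C/∂t = 0 at fixed x gives v²t² + 2Dt − x² = 0, so t = (√(D² + v²x²) − D)/v².
√(D² + v²x²) = √(1.66² + 0.247² × 509²) = 125.7; v² = 0.061009.
t = (125.7 − 1.66)/0.061009 = 2030 days (vs. the pure-advection estimate x/v = 2060 d).

2030 days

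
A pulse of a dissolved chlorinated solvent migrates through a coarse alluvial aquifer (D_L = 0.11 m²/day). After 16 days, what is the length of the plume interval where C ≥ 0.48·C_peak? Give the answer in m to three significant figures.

4.55 m

The plume is Gaussian with σ = √(2Dt) = √(2 × 0.11 × 16) = 1.876 m.
C/C_peak = exp(−Δx²/(2σ²)) = 0.48 ⇒ Δx = σ·√(−2 ln 0.48) = 1.876 × 1.212 = 2.274 m.
Width = 2Δx = 4.55 m.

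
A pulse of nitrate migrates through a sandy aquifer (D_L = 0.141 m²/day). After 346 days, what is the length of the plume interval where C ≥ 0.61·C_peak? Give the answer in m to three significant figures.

19.6 m

The plume is Gaussian with σ = √(2Dt) = √(2 × 0.141 × 346) = 9.878 m.
C/C_peak = exp(−Δx²/(2σ²)) = 0.61 ⇒ Δx = σ·√(−2 ln 0.61) = 9.878 × 0.9943 = 9.822 m.
Width = 2Δx = 19.6 m.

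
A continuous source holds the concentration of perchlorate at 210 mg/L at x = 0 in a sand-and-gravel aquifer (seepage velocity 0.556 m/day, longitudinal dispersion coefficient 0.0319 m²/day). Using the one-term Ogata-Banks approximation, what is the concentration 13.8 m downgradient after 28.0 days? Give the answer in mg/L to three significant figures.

For a continuous step input, C/C₀ ≈ ½·erfc((x−vt)/(2√(Dt))).
vt = 0.556 × 28.0 = 15.568 m and 2√(Dt) = 2√(0.0319 × 28.0) = 1.890 m.
Argument (x−vt)/(2√(Dt)) = (13.8 − 15.568)/1.890 = -0.9354; ½·erfc(-0.9354) = 0.9071.
C = 210 × 0.9071 = 190 mg/L.

190 mg/L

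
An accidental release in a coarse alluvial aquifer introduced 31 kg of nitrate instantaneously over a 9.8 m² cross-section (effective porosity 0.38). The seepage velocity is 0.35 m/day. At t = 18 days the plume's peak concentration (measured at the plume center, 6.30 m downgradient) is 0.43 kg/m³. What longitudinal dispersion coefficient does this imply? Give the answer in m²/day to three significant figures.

At the plume center C_max = M/(n_e·A·√(4πDt)), so D = M²/(4πt·(n_e·A·C_max)²).
n_e·A·C_max = 0.38 × 9.8 × 0.43 = 1.601 kg/m.
D = 31²/(4π × 18 × 1.601²) = 1.66 m²/day.

1.66 m²/day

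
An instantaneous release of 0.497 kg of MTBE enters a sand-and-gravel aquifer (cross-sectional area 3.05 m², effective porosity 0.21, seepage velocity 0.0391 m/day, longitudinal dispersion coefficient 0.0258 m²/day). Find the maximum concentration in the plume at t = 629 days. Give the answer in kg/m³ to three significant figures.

0.0543 kg/m³

The peak of an instantaneous 1D plume sits at x = vt; there the Gaussian factor is 1 and C_max = M/(n_e·A·√(4πDt)), where n_e·A is the pore area the mass is dissolved in.
√(4πDt) = √(4π × 0.0258 × 629) = 14.28 m, so C_max = 0.497/(0.21 × 3.05 × 14.28) = 0.0543 kg/m³.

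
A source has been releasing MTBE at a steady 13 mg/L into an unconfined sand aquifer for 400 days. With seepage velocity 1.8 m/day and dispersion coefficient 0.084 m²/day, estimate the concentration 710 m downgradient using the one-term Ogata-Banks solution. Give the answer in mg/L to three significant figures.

For a continuous step input, C/C₀ ≈ ½·erfc((x−vt)/(2√(Dt))).
vt = 1.8 × 400 = 720 m and 2√(Dt) = 2√(0.084 × 400) = 11.59 m.
Argument (x−vt)/(2√(Dt)) = (710 − 720)/11.59 = -0.8628; ½·erfc(-0.8628) = 0.8888.
C = 13 × 0.8888 = 11.6 mg/L.

11.6 mg/L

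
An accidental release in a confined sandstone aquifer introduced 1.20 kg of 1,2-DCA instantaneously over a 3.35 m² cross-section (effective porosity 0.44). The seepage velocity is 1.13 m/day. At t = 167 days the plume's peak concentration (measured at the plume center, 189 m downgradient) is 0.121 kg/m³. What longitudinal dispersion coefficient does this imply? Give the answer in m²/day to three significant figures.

At the plume center C_max = M/(n_e·A·√(4πDt)), so D = M²/(4πt·(n_e·A·C_max)²).
n_e·A·C_max = 0.44 × 3.35 × 0.121 = 0.1784 kg/m.
D = 1.20²/(4π × 167 × 0.1784²) = 0.0216 m²/day.

0.0216 m²/day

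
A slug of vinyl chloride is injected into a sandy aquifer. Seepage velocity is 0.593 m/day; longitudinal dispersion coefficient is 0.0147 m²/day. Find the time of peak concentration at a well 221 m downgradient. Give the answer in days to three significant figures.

373 days

For the 1D instantaneous-source solution, setting ∂C/∂t = 0 at fixed x gives v²t² + 2Dt − x² = 0, so t = (√(D² + v²x²) − D)/v².
√(D² + v²x²) = √(0.0147² + 0.593² × 221²) = 131.1; v² = 0.351649.
t = (131.1 − 0.0147)/0.351649 = 373 days (vs. the pure-advection estimate x/v = 373 d).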